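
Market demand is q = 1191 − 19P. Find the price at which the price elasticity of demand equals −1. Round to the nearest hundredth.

For linear demand q = a − bP, E = −bP/(a − bP). |E| = 1 ⇒ bP = a − bP ⇒ P = a/(2b).
P = 1191/(2·19) ≈ 31.34.

31.34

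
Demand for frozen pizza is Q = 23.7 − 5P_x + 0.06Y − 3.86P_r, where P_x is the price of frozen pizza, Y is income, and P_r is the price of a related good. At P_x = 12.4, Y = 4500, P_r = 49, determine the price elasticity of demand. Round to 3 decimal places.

-1.457

Q = 23.7 − 5(12.4) + 0.06(4500) − 3.86(49) = 23.7 − 62 + 270 − 189.14 = 42.56.
∂Q/∂P_x = −5, so E_p = (−5)·(12.4/42.56) ≈ -1.457.
|E_p| > 1: demand is elastic.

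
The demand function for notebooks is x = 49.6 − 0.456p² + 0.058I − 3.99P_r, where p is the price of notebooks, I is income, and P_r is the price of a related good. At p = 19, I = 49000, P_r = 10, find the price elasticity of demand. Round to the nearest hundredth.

First evaluate x: 49.6 − 0.456(19)² + 0.058(49000) − 3.99(10) = 49.6 − 164.616 + 2842 − 39.9 = 2687.084.
∂x/∂p = −2·0.456·p = -17.328, so E_p = -17.328·(19/2687.084) ≈ -0.12.
|E_p| < 1: demand is inelastic.

-0.12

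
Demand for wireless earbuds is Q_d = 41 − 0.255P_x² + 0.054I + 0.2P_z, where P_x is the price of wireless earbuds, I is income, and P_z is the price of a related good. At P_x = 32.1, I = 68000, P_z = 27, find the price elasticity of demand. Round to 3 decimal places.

At the given point, Q_d = 41 − 0.255(32.1)² + 0.054(68000) + 0.2(27) = 41 − 262.7546 + 3672 + 5.4 = 3455.6455.
∂Q_d/∂P_x = −2·0.255·P_x = -16.371, so E_p = -16.371·(32.1/3455.6455) ≈ -0.152.
|E_p| < 1: demand is inelastic.

-0.152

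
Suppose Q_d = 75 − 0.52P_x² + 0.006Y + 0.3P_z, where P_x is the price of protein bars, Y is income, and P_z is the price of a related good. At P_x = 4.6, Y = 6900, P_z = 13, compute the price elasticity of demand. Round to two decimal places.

Substituting, Q_d = 75 − 0.52(4.6)² + 0.006(6900) + 0.3(13) = 75 − 11.0032 + 41.4 + 3.9 = 109.2968.
∂Q_d/∂P_x = −2·0.52·P_x = -4.784, so E_p = -4.784·(4.6/109.2968) ≈ -0.20.
|E_p| < 1: demand is inelastic.

-0.20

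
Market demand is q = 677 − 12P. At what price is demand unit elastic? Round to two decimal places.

For linear demand q = a − bP, E = −bP/(a − bP). |E| = 1 ⇒ bP = a − bP ⇒ P = a/(2b).
P = 677/(2·12) ≈ 28.21.

28.21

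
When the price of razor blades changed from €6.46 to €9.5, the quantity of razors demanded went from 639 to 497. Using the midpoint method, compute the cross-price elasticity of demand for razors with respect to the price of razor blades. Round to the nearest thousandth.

-0.656

%ΔQ_x = (497 − 639)/[(639+497)/2] = -142/568 ≈ -0.2500.
%ΔP_y = (9.5 − 6.46)/[(6.46+9.5)/2] ≈ 0.3810.
E_xy = -0.2500/0.3810 ≈ -0.656.
E_xy < 0, so razors and razor blades are complements.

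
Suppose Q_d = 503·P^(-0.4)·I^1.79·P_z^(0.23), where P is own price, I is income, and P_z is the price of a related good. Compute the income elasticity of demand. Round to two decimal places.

1.79

For a Cobb–Douglas (constant-elasticity) form Q_d = A·I^α·…, the elasticity with respect to I equals the exponent α at every point.
Here the exponent on I is 1.79, so the income elasticity of demand is 1.79.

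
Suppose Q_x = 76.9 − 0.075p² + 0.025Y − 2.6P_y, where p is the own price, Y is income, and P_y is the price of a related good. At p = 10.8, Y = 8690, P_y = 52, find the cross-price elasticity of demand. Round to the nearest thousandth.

Q_x = 76.9 − 0.075(10.8)² + 0.025(8690) − 2.6(52) = 76.9 − 8.748 + 217.25 − 135.2 = 150.202.
∂Q_x/∂P_y = −2.6, so E_xy = -2.6·(52/150.202) ≈ -0.900.
E_xy < 0: the goods are complements.

-0.900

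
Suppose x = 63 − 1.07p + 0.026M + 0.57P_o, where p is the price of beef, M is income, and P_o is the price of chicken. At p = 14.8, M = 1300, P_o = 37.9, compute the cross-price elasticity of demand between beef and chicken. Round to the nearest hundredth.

Evaluating quantity at (p, M, P_o) gives x = 63 − 1.07(14.8) + 0.026(1300) + 0.57(37.9) = 63 − 15.836 + 33.8 + 21.603 = 102.567.
∂x/∂P_o = +0.57, so E_xy = 0.57·(37.9/102.567) ≈ 0.21.
E_xy > 0: the goods are substitutes.

0.21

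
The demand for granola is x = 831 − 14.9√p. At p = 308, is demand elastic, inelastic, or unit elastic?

inelastic

At p = 308, x = 569.5061.
dx/dp = −14.9/(2√p) = −14.9/(2·17.5499).
Point elasticity E = (dx/dp)·(p/x) = -0.4245 × 308/569.5061 ≈ -0.230.
|E| ≈ 0.230 < 1, so demand is inelastic.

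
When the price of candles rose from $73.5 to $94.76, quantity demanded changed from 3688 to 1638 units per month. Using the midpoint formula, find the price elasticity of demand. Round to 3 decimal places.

%Δq = (1638 − 3688)/[(3688 + 1638)/2] = -2050/2663 ≈ -0.7698.
%ΔP = (94.76 − 73.5)/[(73.5 + 94.76)/2] = 21.26/84.13 ≈ 0.2527.
Arc elasticity E = %Δq/%ΔP ≈ -0.7698/0.2527 ≈ -3.046.
|E| > 1: demand is elastic over this range.

-3.046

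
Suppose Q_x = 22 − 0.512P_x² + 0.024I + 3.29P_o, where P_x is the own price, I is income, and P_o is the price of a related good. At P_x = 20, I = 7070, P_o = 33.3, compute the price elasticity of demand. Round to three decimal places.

-4.247

Substituting, Q_x = 22 − 0.512(20)² + 0.024(7070) + 3.29(33.3) = 22 − 204.8 + 169.68 + 109.557 = 96.437.
∂Q_x/∂P_x = −2·0.512·P_x = -20.48, so E_p = -20.48·(20/96.437) ≈ -4.247.
|E_p| > 1: demand is elastic.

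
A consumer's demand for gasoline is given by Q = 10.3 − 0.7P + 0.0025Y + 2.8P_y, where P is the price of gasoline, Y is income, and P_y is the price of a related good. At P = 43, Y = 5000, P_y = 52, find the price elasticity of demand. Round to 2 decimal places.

At the given point, Q = 10.3 − 0.7(43) + 0.0025(5000) + 2.8(52) = 10.3 − 30.1 + 12.5 + 145.6 = 138.3.
∂Q/∂P = −0.7, so E_p = (−0.7)·(43/138.3) ≈ -0.22.
|E_p| < 1: demand is inelastic.

-0.22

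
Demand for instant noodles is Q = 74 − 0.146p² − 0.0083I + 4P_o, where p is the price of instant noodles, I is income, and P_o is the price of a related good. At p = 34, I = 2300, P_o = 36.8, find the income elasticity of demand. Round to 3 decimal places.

First evaluate Q: 74 − 0.146(34)² − 0.0083(2300) + 4(36.8) = 74 − 168.776 − 19.09 + 147.2 = 33.334.
∂Q/∂I = −0.0083, so E_I = -0.0083·(2300/33.334) ≈ -0.573.
E_I < 0: inferior good.

-0.573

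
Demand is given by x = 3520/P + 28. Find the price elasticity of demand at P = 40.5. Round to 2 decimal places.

-0.76

At P = 40.5, x = 114.9136.
dx/dP = −3520/P² = −2.146.
Point elasticity E = (dx/dP)·(P/x) = -2.146 × 40.5/114.9136 ≈ -0.76.
|E| < 1, so demand is inelastic at this price.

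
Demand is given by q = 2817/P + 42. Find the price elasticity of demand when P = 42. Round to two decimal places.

At P = 42, q = 109.0714.
dq/dP = −2817/P² = −1.5969.
Point elasticity E = (dq/dP)·(P/q) = -1.5969 × 42/109.0714 ≈ -0.61.
|E| < 1, so demand is inelastic at this price.

-0.61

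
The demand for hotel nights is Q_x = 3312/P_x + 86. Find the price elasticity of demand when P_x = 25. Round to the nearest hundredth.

-0.61

At P_x = 25, Q_x = 218.48.
dQ_x/dP_x = −3312/P_x² = −5.2992.
Point elasticity E = (dQ_x/dP_x)·(P_x/Q_x) = -5.2992 × 25/218.48 ≈ -0.61.
|E| < 1, so demand is inelastic at this price.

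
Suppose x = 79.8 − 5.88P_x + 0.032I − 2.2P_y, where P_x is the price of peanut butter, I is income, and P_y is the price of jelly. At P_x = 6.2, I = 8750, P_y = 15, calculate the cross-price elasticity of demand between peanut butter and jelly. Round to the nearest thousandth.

-0.114

At the given point, x = 79.8 − 5.88(6.2) + 0.032(8750) − 2.2(15) = 79.8 − 36.456 + 280 − 33 = 290.344.
∂x/∂P_y = −2.2, so E_xy = -2.2·(15/290.344) ≈ -0.114.
E_xy < 0: the goods are complements.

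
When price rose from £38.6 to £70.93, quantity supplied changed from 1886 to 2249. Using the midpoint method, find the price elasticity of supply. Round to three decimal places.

0.297

%ΔQ = (2249 − 1886)/[(1886 + 2249)/2] = 363/2067.5 ≈ 0.1756.
%ΔP = (70.93 − 38.6)/[(38.6 + 70.93)/2] = 32.33/54.765 ≈ 0.5903.
Arc elasticity E = %ΔQ/%ΔP ≈ 0.1756/0.5903 ≈ 0.297.
|E| < 1: supply is inelastic over this range.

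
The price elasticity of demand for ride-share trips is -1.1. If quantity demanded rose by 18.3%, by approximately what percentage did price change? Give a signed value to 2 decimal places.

-16.64

%ΔQ ≈ E × %ΔP ⇒ %ΔP = %ΔQ / E = (18.3%)/(-1.1) ≈ -16.64%.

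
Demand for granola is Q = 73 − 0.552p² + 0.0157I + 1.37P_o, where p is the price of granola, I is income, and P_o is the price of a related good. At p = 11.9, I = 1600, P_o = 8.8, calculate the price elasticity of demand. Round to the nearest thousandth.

Evaluating quantity at (p, I, P_o) gives Q = 73 − 0.552(11.9)² + 0.0157(1600) + 1.37(8.8) = 73 − 78.1687 + 25.12 + 12.056 = 32.0073.
∂Q/∂p = −2·0.552·p = -13.1376, so E_p = -13.1376·(11.9/32.0073) ≈ -4.884.
|E_p| > 1: demand is elastic.

-4.884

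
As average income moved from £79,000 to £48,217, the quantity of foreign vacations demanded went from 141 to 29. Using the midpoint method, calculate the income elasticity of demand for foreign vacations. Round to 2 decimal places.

%ΔQ = (29 − 141)/[(141+29)/2] = -112/85 ≈ -1.3176.
%ΔM = (48,217 − 79,000)/[(79,000+48,217)/2] = -30783/63608.5 ≈ -0.4839.
E_I = %ΔQ/%ΔM ≈ 2.72.
E_I > 1: normal good (luxury).

2.72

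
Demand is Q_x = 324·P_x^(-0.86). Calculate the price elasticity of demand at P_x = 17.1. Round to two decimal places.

For a Cobb–Douglas (constant-elasticity) form Q_x = A·P_x^α·…, the elasticity with respect to P_x equals the exponent α at every point.
Here the exponent on P_x is -0.86, so the price elasticity of demand is -0.86.

-0.86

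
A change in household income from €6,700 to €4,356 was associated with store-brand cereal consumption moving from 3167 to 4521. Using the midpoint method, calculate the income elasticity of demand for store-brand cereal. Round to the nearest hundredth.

%ΔQ = (4521 − 3167)/[(3167+4521)/2] = 1354/3844 ≈ 0.3522.
%ΔM = (4,356 − 6,700)/[(6,700+4,356)/2] = -2344/5528 ≈ -0.4240.
E_I = %ΔQ/%ΔM ≈ -0.83.
E_I < 0: inferior good.

-0.83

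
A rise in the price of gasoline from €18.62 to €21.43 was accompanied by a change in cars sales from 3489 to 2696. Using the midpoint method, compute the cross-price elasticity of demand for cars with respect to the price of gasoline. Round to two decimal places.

-1.83

%ΔQ_x = (2696 − 3489)/[(3489+2696)/2] = -793/3092.5 ≈ -0.2564.
%ΔP_y = (21.43 − 18.62)/[(18.62+21.43)/2] ≈ 0.1403.
E_xy = -0.2564/0.1403 ≈ -1.83.
E_xy < 0, so cars and gasoline are complements.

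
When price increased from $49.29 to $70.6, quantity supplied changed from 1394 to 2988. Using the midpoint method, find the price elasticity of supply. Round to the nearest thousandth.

2.047

%Δq = (2988 − 1394)/[(1394 + 2988)/2] = 1594/2191 ≈ 0.7275.
%ΔP = (70.6 − 49.29)/[(49.29 + 70.6)/2] = 21.31/59.945 ≈ 0.3555.
Arc elasticity E = %Δq/%ΔP ≈ 0.7275/0.3555 ≈ 2.047.
|E| > 1: supply is elastic over this range.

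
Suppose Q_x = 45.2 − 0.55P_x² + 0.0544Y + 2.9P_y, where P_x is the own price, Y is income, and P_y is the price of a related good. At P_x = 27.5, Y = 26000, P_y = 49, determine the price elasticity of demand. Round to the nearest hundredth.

At the given point, Q_x = 45.2 − 0.55(27.5)² + 0.0544(26000) + 2.9(49) = 45.2 − 415.9375 + 1414.4 + 142.1 = 1185.7625.
∂Q_x/∂P_x = −2·0.55·P_x = -30.25, so E_p = -30.25·(27.5/1185.7625) ≈ -0.70.
|E_p| < 1: demand is inelastic.

-0.70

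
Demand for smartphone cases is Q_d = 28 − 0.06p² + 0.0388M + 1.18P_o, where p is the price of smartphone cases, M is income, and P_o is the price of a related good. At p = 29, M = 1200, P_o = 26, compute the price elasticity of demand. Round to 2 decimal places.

Substituting, Q_d = 28 − 0.06(29)² + 0.0388(1200) + 1.18(26) = 28 − 50.46 + 46.56 + 30.68 = 54.78.
∂Q_d/∂p = −2·0.06·p = -3.48, so E_p = -3.48·(29/54.78) ≈ -1.84.
|E_p| > 1: demand is elastic.

-1.84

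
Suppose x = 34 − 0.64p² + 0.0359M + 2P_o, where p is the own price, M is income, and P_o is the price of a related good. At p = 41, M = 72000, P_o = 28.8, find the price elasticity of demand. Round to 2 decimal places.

-1.34

x = 34 − 0.64(41)² + 0.0359(72000) + 2(28.8) = 34 − 1075.84 + 2584.8 + 57.6 = 1600.56.
∂x/∂p = −2·0.64·p = -52.48, so E_p = -52.48·(41/1600.56) ≈ -1.34.
|E_p| > 1: demand is elastic.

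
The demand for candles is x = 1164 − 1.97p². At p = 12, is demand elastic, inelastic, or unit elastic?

inelastic

At p = 12, x = 880.32.
dx/dp = −2·1.97·p = −47.28.
Point elasticity E = (dx/dp)·(p/x) = -47.28 × 12/880.32 ≈ -0.644.
|E| ≈ 0.644 < 1, so demand is inelastic.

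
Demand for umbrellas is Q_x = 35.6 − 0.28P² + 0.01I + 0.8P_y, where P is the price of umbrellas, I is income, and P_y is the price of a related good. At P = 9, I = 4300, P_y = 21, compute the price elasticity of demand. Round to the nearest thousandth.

-0.624

Substituting, Q_x = 35.6 − 0.28(9)² + 0.01(4300) + 0.8(21) = 35.6 − 22.68 + 43 + 16.8 = 72.72.
∂Q_x/∂P = −2·0.28·P = -5.04, so E_p = -5.04·(9/72.72) ≈ -0.624.
|E_p| < 1: demand is inelastic.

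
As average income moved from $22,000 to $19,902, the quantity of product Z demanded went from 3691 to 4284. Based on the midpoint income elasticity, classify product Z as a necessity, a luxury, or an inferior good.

%ΔQ = (4284 − 3691)/[(3691+4284)/2] = 593/3987.5 ≈ 0.1487.
%ΔI = (19,902 − 22,000)/[(22,000+19,902)/2] = -2098/20951 ≈ -0.1001.
E_I = %ΔQ/%ΔI ≈ -1.485.
E_I < 0: inferior good.

inferior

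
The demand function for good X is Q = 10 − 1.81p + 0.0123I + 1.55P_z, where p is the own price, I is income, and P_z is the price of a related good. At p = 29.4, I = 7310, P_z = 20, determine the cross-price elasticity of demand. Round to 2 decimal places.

Evaluating quantity at (p, I, P_z) gives Q = 10 − 1.81(29.4) + 0.0123(7310) + 1.55(20) = 10 − 53.214 + 89.913 + 31 = 77.699.
∂Q/∂P_z = +1.55, so E_xy = 1.55·(20/77.699) ≈ 0.40.
E_xy > 0: the goods are substitutes.

0.40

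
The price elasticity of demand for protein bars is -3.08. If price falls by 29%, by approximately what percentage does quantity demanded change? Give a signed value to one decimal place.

%ΔQ ≈ E × %ΔP = (-3.08) × (-29%) ≈ 89.3%.

89.3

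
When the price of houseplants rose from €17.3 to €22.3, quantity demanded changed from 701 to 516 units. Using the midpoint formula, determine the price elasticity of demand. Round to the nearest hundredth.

%Δq = (516 − 701)/[(701 + 516)/2] = -185/608.5 ≈ -0.3040.
%Δp = (22.3 − 17.3)/[(17.3 + 22.3)/2] = 5/19.8 ≈ 0.2525.
Arc elasticity E = %Δq/%Δp ≈ -0.3040/0.2525 ≈ -1.20.
|E| > 1: demand is elastic over this range.

-1.20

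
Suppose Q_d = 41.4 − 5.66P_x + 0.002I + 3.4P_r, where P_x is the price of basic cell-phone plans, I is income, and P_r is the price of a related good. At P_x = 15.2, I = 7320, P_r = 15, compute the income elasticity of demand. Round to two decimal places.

0.70

First evaluate Q_d: 41.4 − 5.66(15.2) + 0.002(7320) + 3.4(15) = 41.4 − 86.032 + 14.64 + 51 = 21.008.
∂Q_d/∂I = +0.002, so E_I = 0.002·(7320/21.008) ≈ 0.70.
E_I ∈ (0,1): normal good (necessity).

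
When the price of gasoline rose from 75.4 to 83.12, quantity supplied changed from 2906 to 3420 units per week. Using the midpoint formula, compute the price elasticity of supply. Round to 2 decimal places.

%ΔQ = (3420 − 2906)/[(2906 + 3420)/2] = 514/3163 ≈ 0.1625.
%ΔP = (83.12 − 75.4)/[(75.4 + 83.12)/2] = 7.72/79.26 ≈ 0.0974.
Arc elasticity E = %ΔQ/%ΔP ≈ 0.1625/0.0974 ≈ 1.67.
|E| > 1: supply is elastic over this range.

1.67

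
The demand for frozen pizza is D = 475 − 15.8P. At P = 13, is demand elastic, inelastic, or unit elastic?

inelastic

At P = 13, D = 269.6.
dD/dP = −15.8.
Point elasticity E = (dD/dP)·(P/D) = -15.8 × 13/269.6 ≈ -0.762.
|E| ≈ 0.762 < 1, so demand is inelastic.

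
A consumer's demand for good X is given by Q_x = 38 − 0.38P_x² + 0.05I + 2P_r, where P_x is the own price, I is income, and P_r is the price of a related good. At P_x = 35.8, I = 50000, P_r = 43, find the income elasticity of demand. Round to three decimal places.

Substituting, Q_x = 38 − 0.38(35.8)² + 0.05(50000) + 2(43) = 38 − 487.0232 + 2500 + 86 = 2136.9768.
∂Q_x/∂I = +0.05, so E_I = 0.05·(50000/2136.9768) ≈ 1.170.
E_I > 1: normal good (luxury).

1.170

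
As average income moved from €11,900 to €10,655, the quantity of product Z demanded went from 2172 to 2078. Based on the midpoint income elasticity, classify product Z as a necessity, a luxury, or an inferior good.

%ΔQ = (2078 − 2172)/[(2172+2078)/2] = -94/2125 ≈ -0.0442.
%ΔM = (10,655 − 11,900)/[(11,900+10,655)/2] = -1245/11277.5 ≈ -0.1104.
E_I = %ΔQ/%ΔM ≈ 0.401.
E_I ∈ (0,1): normal good (necessity).

necessity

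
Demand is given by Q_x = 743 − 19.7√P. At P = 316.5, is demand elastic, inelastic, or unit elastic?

inelastic

At P = 316.5, Q_x = 392.5282.
dQ_x/dP = −19.7/(2√P) = −19.7/(2·17.7904).
Point elasticity E = (dQ_x/dP)·(P/Q_x) = -0.5537 × 316.5/392.5282 ≈ -0.446.
|E| ≈ 0.446 < 1, so demand is inelastic.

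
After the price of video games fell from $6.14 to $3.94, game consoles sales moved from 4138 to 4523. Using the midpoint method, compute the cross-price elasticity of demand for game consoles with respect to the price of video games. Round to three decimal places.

%ΔQ_x = (4523 − 4138)/[(4138+4523)/2] = 385/4330.5 ≈ 0.0889.
%ΔP_y = (3.94 − 6.14)/[(6.14+3.94)/2] ≈ -0.4365.
E_xy = 0.0889/-0.4365 ≈ -0.204.
E_xy < 0, so game consoles and video games are complements.

-0.204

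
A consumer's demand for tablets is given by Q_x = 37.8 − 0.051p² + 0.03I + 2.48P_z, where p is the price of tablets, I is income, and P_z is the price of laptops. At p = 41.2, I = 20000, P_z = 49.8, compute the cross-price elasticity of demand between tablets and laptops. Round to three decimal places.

First evaluate Q_x: 37.8 − 0.051(41.2)² + 0.03(20000) + 2.48(49.8) = 37.8 − 86.5694 + 600 + 123.504 = 674.7346.
∂Q_x/∂P_z = +2.48, so E_xy = 2.48·(49.8/674.7346) ≈ 0.183.
E_xy > 0: the goods are substitutes.

0.183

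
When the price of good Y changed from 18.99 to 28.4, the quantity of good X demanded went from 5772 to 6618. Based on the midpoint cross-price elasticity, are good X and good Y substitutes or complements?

%ΔQ_x = (6618 − 5772)/[(5772+6618)/2] = 846/6195 ≈ 0.1366.
%ΔP_y = (28.4 − 18.99)/[(18.99+28.4)/2] ≈ 0.3971.
E_xy = 0.1366/0.3971 ≈ 0.344.
E_xy > 0, so the goods are substitutes.

substitutes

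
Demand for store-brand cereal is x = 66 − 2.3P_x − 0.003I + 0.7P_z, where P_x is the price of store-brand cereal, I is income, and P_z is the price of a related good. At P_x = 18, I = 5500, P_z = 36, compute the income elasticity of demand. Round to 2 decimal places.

-0.50

Evaluating quantity at (P_x, I, P_z) gives x = 66 − 2.3(18) − 0.003(5500) + 0.7(36) = 66 − 41.4 − 16.5 + 25.2 = 33.3.
∂x/∂I = −0.003, so E_I = -0.003·(5500/33.3) ≈ -0.50.
E_I < 0: inferior good.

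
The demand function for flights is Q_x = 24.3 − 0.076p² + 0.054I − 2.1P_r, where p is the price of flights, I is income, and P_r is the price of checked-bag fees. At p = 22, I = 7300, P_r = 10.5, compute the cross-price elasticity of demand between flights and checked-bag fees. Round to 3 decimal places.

-0.061

First evaluate Q_x: 24.3 − 0.076(22)² + 0.054(7300) − 2.1(10.5) = 24.3 − 36.784 + 394.2 − 22.05 = 359.666.
∂Q_x/∂P_r = −2.1, so E_xy = -2.1·(10.5/359.666) ≈ -0.061.
E_xy < 0: the goods are complements.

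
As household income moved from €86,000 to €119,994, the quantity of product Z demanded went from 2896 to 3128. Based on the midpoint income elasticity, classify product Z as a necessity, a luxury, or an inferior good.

%ΔQ = (3128 − 2896)/[(2896+3128)/2] = 232/3012 ≈ 0.0770.
%ΔI = (119,994 − 86,000)/[(86,000+119,994)/2] = 33994/102997 ≈ 0.3300.
E_I = %ΔQ/%ΔI ≈ 0.233.
E_I ∈ (0,1): normal good (necessity).

necessity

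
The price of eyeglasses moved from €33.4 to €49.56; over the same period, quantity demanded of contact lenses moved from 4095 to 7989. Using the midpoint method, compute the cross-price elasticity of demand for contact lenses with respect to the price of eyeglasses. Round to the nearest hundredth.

1.65

%ΔQ_x = (7989 − 4095)/[(4095+7989)/2] = 3894/6042 ≈ 0.6445.
%ΔP_y = (49.56 − 33.4)/[(33.4+49.56)/2] ≈ 0.3896.
E_xy = 0.6445/0.3896 ≈ 1.65.
E_xy > 0, so contact lenses and eyeglasses are substitutes.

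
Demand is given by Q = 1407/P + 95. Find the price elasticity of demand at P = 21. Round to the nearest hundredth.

-0.41

At P = 21, Q = 162.
dQ/dP = −1407/P² = −3.1905.
Point elasticity E = (dQ/dP)·(P/Q) = -3.1905 × 21/162 ≈ -0.41.
|E| < 1, so demand is inelastic at this price.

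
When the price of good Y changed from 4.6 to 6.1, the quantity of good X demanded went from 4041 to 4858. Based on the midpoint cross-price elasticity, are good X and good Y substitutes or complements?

%ΔQ_x = (4858 − 4041)/[(4041+4858)/2] = 817/4449.5 ≈ 0.1836.
%ΔP_y = (6.1 − 4.6)/[(4.6+6.1)/2] ≈ 0.2804.
E_xy = 0.1836/0.2804 ≈ 0.655.
E_xy > 0, so the goods are substitutes.

substitutes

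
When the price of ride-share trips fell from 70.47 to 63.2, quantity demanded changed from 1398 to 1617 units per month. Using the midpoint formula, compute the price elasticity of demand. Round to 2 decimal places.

%Δq = (1617 − 1398)/[(1398 + 1617)/2] = 219/1507.5 ≈ 0.1453.
%Δp = (63.2 − 70.47)/[(70.47 + 63.2)/2] = -7.27/66.835 ≈ -0.1088.
Arc elasticity E = %Δq/%Δp ≈ 0.1453/-0.1088 ≈ -1.34.
|E| > 1: demand is elastic over this range.

-1.34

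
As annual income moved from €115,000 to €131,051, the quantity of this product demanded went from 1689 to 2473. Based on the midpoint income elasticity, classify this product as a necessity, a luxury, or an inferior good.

%ΔQ = (2473 − 1689)/[(1689+2473)/2] = 784/2081 ≈ 0.3767.
%ΔI = (131,051 − 115,000)/[(115,000+131,051)/2] = 16051/123025.5 ≈ 0.1305.
E_I = %ΔQ/%ΔI ≈ 2.888.
E_I > 1: normal good (luxury).

luxury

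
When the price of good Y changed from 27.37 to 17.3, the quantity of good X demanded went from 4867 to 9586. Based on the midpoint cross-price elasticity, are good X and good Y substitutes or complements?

%ΔQ_x = (9586 − 4867)/[(4867+9586)/2] = 4719/7226.5 ≈ 0.6530.
%ΔP_y = (17.3 − 27.37)/[(27.37+17.3)/2] ≈ -0.4509.
E_xy = 0.6530/-0.4509 ≈ -1.448.
E_xy < 0, so the goods are complements.

complements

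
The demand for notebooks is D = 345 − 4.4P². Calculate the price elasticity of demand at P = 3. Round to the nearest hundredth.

-0.26

At P = 3, D = 305.4.
dD/dP = −2·4.4·P = −26.4.
Point elasticity E = (dD/dP)·(P/D) = -26.4 × 3/305.4 ≈ -0.26.
|E| < 1, so demand is inelastic at this price.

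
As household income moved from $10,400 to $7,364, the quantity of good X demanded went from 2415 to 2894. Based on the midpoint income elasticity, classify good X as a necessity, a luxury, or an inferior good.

%ΔQ = (2894 − 2415)/[(2415+2894)/2] = 479/2654.5 ≈ 0.1804.
%ΔM = (7,364 − 10,400)/[(10,400+7,364)/2] = -3036/8882 ≈ -0.3418.
E_I = %ΔQ/%ΔM ≈ -0.528.
E_I < 0: inferior good.

inferior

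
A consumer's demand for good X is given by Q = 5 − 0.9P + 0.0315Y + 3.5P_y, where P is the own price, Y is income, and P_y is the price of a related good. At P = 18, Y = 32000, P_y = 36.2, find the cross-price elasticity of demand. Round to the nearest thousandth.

First evaluate Q: 5 − 0.9(18) + 0.0315(32000) + 3.5(36.2) = 5 − 16.2 + 1008 + 126.7 = 1123.5.
∂Q/∂P_y = +3.5, so E_xy = 3.5·(36.2/1123.5) ≈ 0.113.
E_xy > 0: the goods are substitutes.

0.113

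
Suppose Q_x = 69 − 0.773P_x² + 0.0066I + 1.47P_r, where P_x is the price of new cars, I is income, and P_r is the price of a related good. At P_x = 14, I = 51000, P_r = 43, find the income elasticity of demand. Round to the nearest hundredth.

1.06

Evaluating quantity at (P_x, I, P_r) gives Q_x = 69 − 0.773(14)² + 0.0066(51000) + 1.47(43) = 69 − 151.508 + 336.6 + 63.21 = 317.302.
∂Q_x/∂I = +0.0066, so E_I = 0.0066·(51000/317.302) ≈ 1.06.
E_I > 1: normal good (luxury).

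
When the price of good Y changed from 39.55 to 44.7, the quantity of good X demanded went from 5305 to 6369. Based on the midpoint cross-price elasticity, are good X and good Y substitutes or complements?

%ΔQ_x = (6369 − 5305)/[(5305+6369)/2] = 1064/5837 ≈ 0.1823.
%ΔP_y = (44.7 − 39.55)/[(39.55+44.7)/2] ≈ 0.1223.
E_xy = 0.1823/0.1223 ≈ 1.491.
E_xy > 0, so the goods are substitutes.

substitutes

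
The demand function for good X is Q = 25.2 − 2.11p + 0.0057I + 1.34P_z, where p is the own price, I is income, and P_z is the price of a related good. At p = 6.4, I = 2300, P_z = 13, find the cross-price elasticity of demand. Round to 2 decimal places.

Substituting, Q = 25.2 − 2.11(6.4) + 0.0057(2300) + 1.34(13) = 25.2 − 13.504 + 13.11 + 17.42 = 42.226.
∂Q/∂P_z = +1.34, so E_xy = 1.34·(13/42.226) ≈ 0.41.
E_xy > 0: the goods are substitutes.

0.41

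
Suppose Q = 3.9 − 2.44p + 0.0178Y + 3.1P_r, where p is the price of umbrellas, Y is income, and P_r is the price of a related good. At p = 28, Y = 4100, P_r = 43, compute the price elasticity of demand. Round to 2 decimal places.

Substituting, Q = 3.9 − 2.44(28) + 0.0178(4100) + 3.1(43) = 3.9 − 68.32 + 72.98 + 133.3 = 141.86.
∂Q/∂p = −2.44, so E_p = (−2.44)·(28/141.86) ≈ -0.48.
|E_p| < 1: demand is inelastic.

-0.48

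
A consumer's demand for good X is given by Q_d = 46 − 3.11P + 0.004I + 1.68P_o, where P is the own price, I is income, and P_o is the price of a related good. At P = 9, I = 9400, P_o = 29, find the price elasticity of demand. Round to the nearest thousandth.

Substituting, Q_d = 46 − 3.11(9) + 0.004(9400) + 1.68(29) = 46 − 27.99 + 37.6 + 48.72 = 104.33.
∂Q_d/∂P = −3.11, so E_p = (−3.11)·(9/104.33) ≈ -0.268.
|E_p| < 1: demand is inelastic.

-0.268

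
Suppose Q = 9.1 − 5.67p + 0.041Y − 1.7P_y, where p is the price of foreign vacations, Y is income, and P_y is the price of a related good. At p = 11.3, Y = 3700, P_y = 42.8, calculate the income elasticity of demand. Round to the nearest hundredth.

First evaluate Q: 9.1 − 5.67(11.3) + 0.041(3700) − 1.7(42.8) = 9.1 − 64.071 + 151.7 − 72.76 = 23.969.
∂Q/∂Y = +0.041, so E_I = 0.041·(3700/23.969) ≈ 6.33.
E_I > 1: normal good (luxury).

6.33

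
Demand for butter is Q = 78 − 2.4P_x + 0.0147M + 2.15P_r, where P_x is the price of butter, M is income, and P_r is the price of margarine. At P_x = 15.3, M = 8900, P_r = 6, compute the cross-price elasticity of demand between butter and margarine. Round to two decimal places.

Substituting, Q = 78 − 2.4(15.3) + 0.0147(8900) + 2.15(6) = 78 − 36.72 + 130.83 + 12.9 = 185.01.
∂Q/∂P_r = +2.15, so E_xy = 2.15·(6/185.01) ≈ 0.07.
E_xy > 0: the goods are substitutes.

0.07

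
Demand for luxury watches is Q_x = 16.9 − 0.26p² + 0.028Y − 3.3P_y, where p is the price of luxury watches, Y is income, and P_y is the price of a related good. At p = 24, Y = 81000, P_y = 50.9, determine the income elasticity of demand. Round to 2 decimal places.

Q_x = 16.9 − 0.26(24)² + 0.028(81000) − 3.3(50.9) = 16.9 − 149.76 + 2268 − 167.97 = 1967.17.
∂Q_x/∂Y = +0.028, so E_I = 0.028·(81000/1967.17) ≈ 1.15.
E_I > 1: normal good (luxury).

1.15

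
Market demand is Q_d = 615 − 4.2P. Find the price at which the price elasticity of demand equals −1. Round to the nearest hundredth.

73.21

For linear demand Q_d = a − bP, E = −bP/(a − bP). |E| = 1 ⇒ bP = a − bP ⇒ P = a/(2b).
P = 615/(2·4.2) ≈ 73.21.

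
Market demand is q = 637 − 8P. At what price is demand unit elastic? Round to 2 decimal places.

39.81

For linear demand q = a − bP, E = −bP/(a − bP). |E| = 1 ⇒ bP = a − bP ⇒ P = a/(2b).
P = 637/(2·8) ≈ 39.81.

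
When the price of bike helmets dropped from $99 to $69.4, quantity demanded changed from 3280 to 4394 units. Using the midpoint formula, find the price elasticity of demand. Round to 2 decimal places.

%ΔQ = (4394 − 3280)/[(3280 + 4394)/2] = 1114/3837 ≈ 0.2903.
%ΔP = (69.4 − 99)/[(99 + 69.4)/2] = -29.6/84.2 ≈ -0.3515.
Arc elasticity E = %ΔQ/%ΔP ≈ 0.2903/-0.3515 ≈ -0.83.
|E| < 1: demand is inelastic over this range.

-0.83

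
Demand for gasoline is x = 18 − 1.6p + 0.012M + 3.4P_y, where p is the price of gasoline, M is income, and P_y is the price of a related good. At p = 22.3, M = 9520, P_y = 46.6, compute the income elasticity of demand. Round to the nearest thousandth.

0.448

x = 18 − 1.6(22.3) + 0.012(9520) + 3.4(46.6) = 18 − 35.68 + 114.24 + 158.44 = 255.
∂x/∂M = +0.012, so E_I = 0.012·(9520/255) ≈ 0.448.
E_I ∈ (0,1): normal good (necessity).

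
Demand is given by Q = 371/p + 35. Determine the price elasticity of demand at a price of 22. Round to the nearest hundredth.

-0.33

At p = 22, Q = 51.8636.
dQ/dp = −371/p² = −0.7665.
Point elasticity E = (dQ/dp)·(p/Q) = -0.7665 × 22/51.8636 ≈ -0.33.
|E| < 1, so demand is inelastic at this price.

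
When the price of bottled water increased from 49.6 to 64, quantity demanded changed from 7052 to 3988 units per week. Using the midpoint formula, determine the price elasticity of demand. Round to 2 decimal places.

%ΔQ = (3988 − 7052)/[(7052 + 3988)/2] = -3064/5520 ≈ -0.5551.
%Δp = (64 − 49.6)/[(49.6 + 64)/2] = 14.4/56.8 ≈ 0.2535.
Arc elasticity E = %ΔQ/%Δp ≈ -0.5551/0.2535 ≈ -2.19.
|E| > 1: demand is elastic over this range.

-2.19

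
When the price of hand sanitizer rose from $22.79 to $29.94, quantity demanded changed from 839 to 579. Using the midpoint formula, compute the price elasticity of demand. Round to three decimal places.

-1.352

%ΔQ = (579 − 839)/[(839 + 579)/2] = -260/709 ≈ -0.3667.
%Δp = (29.94 − 22.79)/[(22.79 + 29.94)/2] = 7.15/26.365 ≈ 0.2712.
Arc elasticity E = %ΔQ/%Δp ≈ -0.3667/0.2712 ≈ -1.352.
|E| > 1: demand is elastic over this range.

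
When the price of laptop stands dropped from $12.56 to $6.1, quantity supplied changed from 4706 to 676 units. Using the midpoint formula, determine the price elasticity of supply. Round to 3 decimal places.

%Δq = (676 − 4706)/[(4706 + 676)/2] = -4030/2691 ≈ -1.4976.
%ΔP = (6.1 − 12.56)/[(12.56 + 6.1)/2] = -6.46/9.33 ≈ -0.6924.
Arc elasticity E = %Δq/%ΔP ≈ -1.4976/-0.6924 ≈ 2.163.
|E| > 1: supply is elastic over this range.

2.163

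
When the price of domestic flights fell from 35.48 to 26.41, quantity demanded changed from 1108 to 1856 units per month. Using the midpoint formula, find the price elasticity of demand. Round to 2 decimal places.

%Δq = (1856 − 1108)/[(1108 + 1856)/2] = 748/1482 ≈ 0.5047.
%Δp = (26.41 − 35.48)/[(35.48 + 26.41)/2] = -9.07/30.945 ≈ -0.2931.
Arc elasticity E = %Δq/%Δp ≈ 0.5047/-0.2931 ≈ -1.72.
|E| > 1: demand is elastic over this range.

-1.72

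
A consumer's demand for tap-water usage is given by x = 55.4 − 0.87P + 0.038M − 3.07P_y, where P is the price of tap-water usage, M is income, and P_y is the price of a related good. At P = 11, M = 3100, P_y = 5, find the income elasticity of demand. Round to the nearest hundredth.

At the given point, x = 55.4 − 0.87(11) + 0.038(3100) − 3.07(5) = 55.4 − 9.57 + 117.8 − 15.35 = 148.28.
∂x/∂M = +0.038, so E_I = 0.038·(3100/148.28) ≈ 0.79.
E_I ∈ (0,1): normal good (necessity).

0.79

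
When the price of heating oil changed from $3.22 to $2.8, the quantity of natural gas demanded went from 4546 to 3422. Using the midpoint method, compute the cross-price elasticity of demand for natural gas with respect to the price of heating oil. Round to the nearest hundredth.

%ΔQ_x = (3422 − 4546)/[(4546+3422)/2] = -1124/3984 ≈ -0.2821.
%ΔP_y = (2.8 − 3.22)/[(3.22+2.8)/2] ≈ -0.1395.
E_xy = -0.2821/-0.1395 ≈ 2.02.
E_xy > 0, so natural gas and heating oil are substitutes.

2.02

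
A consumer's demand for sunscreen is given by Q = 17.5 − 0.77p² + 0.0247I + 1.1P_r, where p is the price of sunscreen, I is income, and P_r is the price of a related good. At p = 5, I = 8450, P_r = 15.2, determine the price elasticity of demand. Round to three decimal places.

-0.172

Evaluating quantity at (p, I, P_r) gives Q = 17.5 − 0.77(5)² + 0.0247(8450) + 1.1(15.2) = 17.5 − 19.25 + 208.715 + 16.72 = 223.685.
∂Q/∂p = −2·0.77·p = -7.7, so E_p = -7.7·(5/223.685) ≈ -0.172.
|E_p| < 1: demand is inelastic.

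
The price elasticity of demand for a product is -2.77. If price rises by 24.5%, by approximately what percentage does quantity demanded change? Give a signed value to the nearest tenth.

%ΔQ ≈ E × %ΔP = (-2.77) × (24.5%) ≈ -67.9%.

-67.9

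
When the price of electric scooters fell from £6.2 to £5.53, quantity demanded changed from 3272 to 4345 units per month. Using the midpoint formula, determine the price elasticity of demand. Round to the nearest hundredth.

%ΔQ = (4345 − 3272)/[(3272 + 4345)/2] = 1073/3808.5 ≈ 0.2817.
%Δp = (5.53 − 6.2)/[(6.2 + 5.53)/2] = -0.67/5.865 ≈ -0.1142.
Arc elasticity E = %ΔQ/%Δp ≈ 0.2817/-0.1142 ≈ -2.47.
|E| > 1: demand is elastic over this range.

-2.47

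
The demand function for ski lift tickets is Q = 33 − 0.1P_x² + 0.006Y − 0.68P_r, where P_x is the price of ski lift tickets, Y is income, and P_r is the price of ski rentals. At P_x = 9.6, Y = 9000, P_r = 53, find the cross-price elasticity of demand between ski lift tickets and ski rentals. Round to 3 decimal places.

Q = 33 − 0.1(9.6)² + 0.006(9000) − 0.68(53) = 33 − 9.216 + 54 − 36.04 = 41.744.
∂Q/∂P_r = −0.68, so E_xy = -0.68·(53/41.744) ≈ -0.863.
E_xy < 0: the goods are complements.

-0.863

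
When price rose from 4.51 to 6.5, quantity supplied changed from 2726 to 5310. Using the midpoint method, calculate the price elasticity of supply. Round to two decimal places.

1.78

%Δq = (5310 − 2726)/[(2726 + 5310)/2] = 2584/4018 ≈ 0.6431.
%Δp = (6.5 − 4.51)/[(4.51 + 6.5)/2] = 1.99/5.505 ≈ 0.3615.
Arc elasticity E = %Δq/%Δp ≈ 0.6431/0.3615 ≈ 1.78.
|E| > 1: supply is elastic over this range.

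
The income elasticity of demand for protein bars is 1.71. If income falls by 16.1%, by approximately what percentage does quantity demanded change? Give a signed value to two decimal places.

%ΔQ ≈ E × %ΔI = (1.71) × (-16.1%) ≈ -27.53%.

-27.53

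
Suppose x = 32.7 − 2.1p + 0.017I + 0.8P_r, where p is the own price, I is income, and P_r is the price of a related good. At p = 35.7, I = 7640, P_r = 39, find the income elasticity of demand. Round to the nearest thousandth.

1.093

Evaluating quantity at (p, I, P_r) gives x = 32.7 − 2.1(35.7) + 0.017(7640) + 0.8(39) = 32.7 − 74.97 + 129.88 + 31.2 = 118.81.
∂x/∂I = +0.017, so E_I = 0.017·(7640/118.81) ≈ 1.093.
E_I > 1: normal good (luxury).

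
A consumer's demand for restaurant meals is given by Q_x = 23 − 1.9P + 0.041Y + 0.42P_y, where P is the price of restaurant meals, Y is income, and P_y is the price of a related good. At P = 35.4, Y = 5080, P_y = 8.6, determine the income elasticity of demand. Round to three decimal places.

Substituting, Q_x = 23 − 1.9(35.4) + 0.041(5080) + 0.42(8.6) = 23 − 67.26 + 208.28 + 3.612 = 167.632.
∂Q_x/∂Y = +0.041, so E_I = 0.041·(5080/167.632) ≈ 1.242.
E_I > 1: normal good (luxury).

1.242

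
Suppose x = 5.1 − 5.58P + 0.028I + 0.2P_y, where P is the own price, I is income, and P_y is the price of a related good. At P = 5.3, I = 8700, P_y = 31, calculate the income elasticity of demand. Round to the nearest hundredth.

1.08

Substituting, x = 5.1 − 5.58(5.3) + 0.028(8700) + 0.2(31) = 5.1 − 29.574 + 243.6 + 6.2 = 225.326.
∂x/∂I = +0.028, so E_I = 0.028·(8700/225.326) ≈ 1.08.
E_I > 1: normal good (luxury).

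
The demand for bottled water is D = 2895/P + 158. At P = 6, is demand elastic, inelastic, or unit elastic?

inelastic

At P = 6, D = 640.5.
dD/dP = −2895/P² = −80.4167.
Point elasticity E = (dD/dP)·(P/D) = -80.4167 × 6/640.5 ≈ -0.753.
|E| ≈ 0.753 < 1, so demand is inelastic.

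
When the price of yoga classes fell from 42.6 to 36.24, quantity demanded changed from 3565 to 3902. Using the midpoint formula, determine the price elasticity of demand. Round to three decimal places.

%ΔQ = (3902 − 3565)/[(3565 + 3902)/2] = 337/3733.5 ≈ 0.0903.
%ΔP = (36.24 − 42.6)/[(42.6 + 36.24)/2] = -6.36/39.42 ≈ -0.1613.
Arc elasticity E = %ΔQ/%ΔP ≈ 0.0903/-0.1613 ≈ -0.559.
|E| < 1: demand is inelastic over this range.

-0.559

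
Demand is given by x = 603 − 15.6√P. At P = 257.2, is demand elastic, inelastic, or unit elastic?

At P = 257.2, x = 352.8157.
dx/dP = −15.6/(2√P) = −15.6/(2·16.0375).
Point elasticity E = (dx/dP)·(P/x) = -0.4864 × 257.2/352.8157 ≈ -0.355.
|E| ≈ 0.355 < 1, so demand is inelastic.

inelastic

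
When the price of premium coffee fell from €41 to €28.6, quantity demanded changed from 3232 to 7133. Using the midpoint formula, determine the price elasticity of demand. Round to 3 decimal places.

%ΔQ = (7133 − 3232)/[(3232 + 7133)/2] = 3901/5182.5 ≈ 0.7527.
%ΔP = (28.6 − 41)/[(41 + 28.6)/2] = -12.4/34.8 ≈ -0.3563.
Arc elasticity E = %ΔQ/%ΔP ≈ 0.7527/-0.3563 ≈ -2.112.
|E| > 1: demand is elastic over this range.

-2.112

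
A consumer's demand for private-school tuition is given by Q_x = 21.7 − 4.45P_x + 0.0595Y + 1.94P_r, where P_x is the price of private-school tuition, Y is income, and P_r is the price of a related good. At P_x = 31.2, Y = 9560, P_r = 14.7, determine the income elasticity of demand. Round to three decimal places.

At the given point, Q_x = 21.7 − 4.45(31.2) + 0.0595(9560) + 1.94(14.7) = 21.7 − 138.84 + 568.82 + 28.518 = 480.198.
∂Q_x/∂Y = +0.0595, so E_I = 0.0595·(9560/480.198) ≈ 1.185.
E_I > 1: normal good (luxury).

1.185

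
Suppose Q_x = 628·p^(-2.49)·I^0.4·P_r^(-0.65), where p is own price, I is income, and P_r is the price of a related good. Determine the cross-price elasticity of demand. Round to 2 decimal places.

-0.65

For a Cobb–Douglas (constant-elasticity) form Q_x = A·P_r^α·…, the elasticity with respect to P_r equals the exponent α at every point.
Here the exponent on P_r is -0.65, so the cross-price elasticity of demand is -0.65.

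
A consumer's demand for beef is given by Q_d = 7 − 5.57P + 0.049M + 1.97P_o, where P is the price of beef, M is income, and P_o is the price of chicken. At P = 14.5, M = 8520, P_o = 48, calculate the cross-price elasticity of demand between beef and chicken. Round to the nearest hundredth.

Substituting, Q_d = 7 − 5.57(14.5) + 0.049(8520) + 1.97(48) = 7 − 80.765 + 417.48 + 94.56 = 438.275.
∂Q_d/∂P_o = +1.97, so E_xy = 1.97·(48/438.275) ≈ 0.22.
E_xy > 0: the goods are substitutes.

0.22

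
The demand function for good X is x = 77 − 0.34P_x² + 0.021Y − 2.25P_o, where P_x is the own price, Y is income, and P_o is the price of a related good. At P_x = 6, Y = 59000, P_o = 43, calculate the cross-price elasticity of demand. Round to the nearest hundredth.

x = 77 − 0.34(6)² + 0.021(59000) − 2.25(43) = 77 − 12.24 + 1239 − 96.75 = 1207.01.
∂x/∂P_o = −2.25, so E_xy = -2.25·(43/1207.01) ≈ -0.08.
E_xy < 0: the goods are complements.

-0.08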